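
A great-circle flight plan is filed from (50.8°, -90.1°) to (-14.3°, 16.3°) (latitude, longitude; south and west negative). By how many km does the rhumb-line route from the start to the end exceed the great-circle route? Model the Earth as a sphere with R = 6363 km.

339 km

Great circle: cos σ = sin φ₁ sin φ₂ + cos φ₁ cos φ₂ cos Δλ,  σ = 1.9437 rad → d_gc = 12367.8 km
Rhumb line: Δψ = -1.2848, q = Δφ/Δψ = 0.8843, d_rh = R√(Δφ²+q²Δλ²) = 12706.9 km
Excess = 12706.9 − 12367.8 = 339.1 ≈ 339 km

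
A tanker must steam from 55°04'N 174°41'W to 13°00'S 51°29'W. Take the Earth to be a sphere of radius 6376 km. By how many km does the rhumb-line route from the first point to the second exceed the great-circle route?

Great circle: cos σ = sin φ₁ sin φ₂ + cos φ₁ cos φ₂ cos Δλ,  σ = 2.0828 rad → d_gc = 13280.0 km
Rhumb line: Δψ = -1.3851, q = Δφ/Δψ = 0.8577, d_rh = R√(Δφ²+q²Δλ²) = 13987.2 km
Excess = 13987.2 − 13280.0 = 707.2 ≈ 707 km

707 km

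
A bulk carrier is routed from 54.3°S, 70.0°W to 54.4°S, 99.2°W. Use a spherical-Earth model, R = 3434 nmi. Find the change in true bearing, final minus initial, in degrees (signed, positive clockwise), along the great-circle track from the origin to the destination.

+23.9°

Initial bearing θ₁ = atan2(sin Δλ cos φ₂, cos φ₁ sin φ₂ − sin φ₁ cos φ₂ cos Δλ) = 257.72°
Final bearing θ₂ = (initial bearing from the destination back to the start) + 180° = 281.62°
Δθ = θ₂ − θ₁ = +23.9°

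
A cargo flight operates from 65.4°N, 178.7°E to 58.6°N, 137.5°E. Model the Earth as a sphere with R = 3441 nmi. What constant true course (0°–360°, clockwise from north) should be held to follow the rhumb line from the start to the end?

250.5°

Meridional parts: M(φ₁)=+1.5231, M(φ₂)=+1.2691 → ΔM = -0.2540;  Δλ = -0.7191 rad
tan C = Δλ / ΔM = +2.8309 → C = 250.54°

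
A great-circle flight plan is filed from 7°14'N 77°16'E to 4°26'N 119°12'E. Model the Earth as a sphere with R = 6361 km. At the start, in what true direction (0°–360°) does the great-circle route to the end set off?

N = sin Δλ·cos φ₂ = +0.6663;  D = cos φ₁ sin φ₂ − sin φ₁ cos φ₂ cos Δλ = -0.0167
initial course = atan2(N, D) = 91.44°

91.4°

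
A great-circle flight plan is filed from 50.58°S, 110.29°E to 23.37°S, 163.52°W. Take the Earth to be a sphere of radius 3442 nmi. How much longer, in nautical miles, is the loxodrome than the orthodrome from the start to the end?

176 nmi

Great circle: cos σ = sin φ₁ sin φ₂ + cos φ₁ cos φ₂ cos Δλ,  σ = 1.2184 rad → d_gc = 4193.7 nmi
Rhumb line: Δψ = +0.6068, q = Δφ/Δψ = 0.7826, d_rh = R√(Δφ²+q²Δλ²) = 4369.4 nmi
Excess = 4369.4 − 4193.7 = 175.7 ≈ 176 nmi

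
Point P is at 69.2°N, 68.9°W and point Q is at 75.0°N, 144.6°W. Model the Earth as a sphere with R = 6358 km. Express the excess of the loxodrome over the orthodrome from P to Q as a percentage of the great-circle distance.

Great circle: σ = 0.3880 rad → d_gc = Rσ = 2466.8 km
Rhumb: Δφ = +0.1012, Δλ = -1.3212, Δψ = +0.3322, q = Δφ/Δψ = 0.3047 → d_rh = R√(Δφ²+q²Δλ²) = 2639.2 km
Excess = (2639.2 − 2466.8) / 2466.8 = 172.4 / 2466.8 = 6.99% ≈ 7.0%

7.0%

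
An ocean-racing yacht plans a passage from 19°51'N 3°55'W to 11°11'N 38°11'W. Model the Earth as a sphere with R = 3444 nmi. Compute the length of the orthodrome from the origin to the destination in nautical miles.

Haversine: a = sin²(Δφ/2)+cos φ₁ cos φ₂ sin²(Δλ/2) = 0.08579;  σ = 2·atan2(√a,√(1−a))
σ = 34.063° → d = Rσ = 3444·0.59451 = 2048 nmi

2048 nmi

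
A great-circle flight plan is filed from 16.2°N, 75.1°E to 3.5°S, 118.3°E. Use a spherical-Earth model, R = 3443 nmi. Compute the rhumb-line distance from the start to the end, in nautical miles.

2827 nmi

Δψ = ln[tan(π/4+φ₂/2)/tan(π/4+φ₁/2)] = -0.3477;  Δφ = -0.3438 rad,  Δλ = +0.7540 rad
q = Δφ/Δψ = 0.9888
d = R·√(Δφ² + q²Δλ²) = 3443·0.82103 = 2827 nmi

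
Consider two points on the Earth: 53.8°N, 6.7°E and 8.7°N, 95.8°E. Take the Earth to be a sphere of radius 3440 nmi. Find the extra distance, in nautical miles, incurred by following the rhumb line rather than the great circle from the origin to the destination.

181 nmi

Great circle: cos σ = sin φ₁ sin φ₂ + cos φ₁ cos φ₂ cos Δλ,  σ = 1.4392 rad → d_gc = 4950.80 nmi
Rhumb line: Δψ = -0.9658, q = Δφ/Δψ = 0.8150, d_rh = R√(Δφ²+q²Δλ²) = 5132.27 nmi
Excess = 5132.27 − 4950.80 = 181.47 ≈ 181 nmi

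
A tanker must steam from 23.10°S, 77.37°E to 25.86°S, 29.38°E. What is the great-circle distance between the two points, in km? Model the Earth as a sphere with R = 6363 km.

cos σ = sin φ₁ sin φ₂ + cos φ₁ cos φ₂ cos Δλ
      = sin(-23.10°)sin(-25.86°) + cos(-23.10°)cos(-25.86°)cos(-47.99°) = 0.7251
σ = 43.524° → d = Rσ = 6363·0.75964 = 4834 km

4834 km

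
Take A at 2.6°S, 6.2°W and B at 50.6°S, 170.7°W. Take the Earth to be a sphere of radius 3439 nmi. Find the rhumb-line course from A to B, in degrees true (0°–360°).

251.1°

Meridional parts: M(φ₁)=-0.0454, M(φ₂)=-1.0271 → ΔM = -0.9817;  Δλ = -2.8711 rad
tan C = Δλ / ΔM = +2.9246 → C = 251.12°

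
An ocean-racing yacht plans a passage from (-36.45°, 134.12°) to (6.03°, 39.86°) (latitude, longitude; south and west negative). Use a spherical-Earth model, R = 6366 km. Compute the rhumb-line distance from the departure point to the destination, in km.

10910 km

Δψ = ln[tan(π/4+φ₂/2)/tan(π/4+φ₁/2)] = +0.7894;  Δφ = +0.7414 rad,  Δλ = -1.6451 rad
q = Δφ/Δψ = 0.9392
d = R·√(Δφ² + q²Δλ²) = 6366·1.71373 = 10910 km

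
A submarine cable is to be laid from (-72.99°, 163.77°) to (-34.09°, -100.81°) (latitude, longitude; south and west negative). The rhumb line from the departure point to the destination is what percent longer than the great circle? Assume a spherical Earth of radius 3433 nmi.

8.7%

Great circle: σ = 1.0320 rad → d_gc = Rσ = 3542.9 nmi
Rhumb: Δφ = +0.6789, Δλ = +1.6654, Δψ = +1.2666, q = Δφ/Δψ = 0.5360 → d_rh = R√(Δφ²+q²Δλ²) = 3850.2 nmi
Excess = (3850.2 − 3542.9) / 3542.9 = 307.3 / 3542.9 = 8.67% ≈ 8.7%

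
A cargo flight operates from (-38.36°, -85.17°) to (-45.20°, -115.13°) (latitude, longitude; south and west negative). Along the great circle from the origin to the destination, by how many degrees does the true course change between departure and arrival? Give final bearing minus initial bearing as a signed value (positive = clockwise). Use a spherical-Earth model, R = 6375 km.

At departure: θ₁ = atan2(sin Δλ cos φ₂, cos φ₁ sin φ₂ − sin φ₁ cos φ₂ cos Δλ) = 243.23°
At arrival: θ₂ = atan2(sin Δλ cos φ₁, −cos φ₂ sin φ₁ + sin φ₂ cos φ₁ cos Δλ) = 263.48°
Δθ = θ₂ − θ₁ = +20.3°

+20.3°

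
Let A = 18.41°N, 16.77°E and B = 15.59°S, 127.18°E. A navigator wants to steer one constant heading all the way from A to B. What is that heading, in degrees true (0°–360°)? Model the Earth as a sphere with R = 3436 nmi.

Meridional parts: M(φ₁)=+0.3270, M(φ₂)=-0.2755 → ΔM = -0.6025;  Δλ = +1.9270 rad
tan C = Δλ / ΔM = -3.1983 → C = 107.36°

107.4°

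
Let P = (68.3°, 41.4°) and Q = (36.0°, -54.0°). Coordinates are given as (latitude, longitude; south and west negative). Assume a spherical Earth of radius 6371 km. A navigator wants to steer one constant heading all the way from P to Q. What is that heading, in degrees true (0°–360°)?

239.6°

Δψ = ln[tan(π/4+φ₂/2)/tan(π/4+φ₁/2)] = -0.9777
Δλ = -1.6650 rad (taken the short way round)
course = atan2(Δλ, Δψ) = 239.58°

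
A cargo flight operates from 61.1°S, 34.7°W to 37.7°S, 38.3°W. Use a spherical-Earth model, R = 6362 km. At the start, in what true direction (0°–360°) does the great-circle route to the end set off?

N = sin Δλ·cos φ₂ = -0.0497;  D = cos φ₁ sin φ₂ − sin φ₁ cos φ₂ cos Δλ = +0.3958
initial course = atan2(N, D) = 352.85°

352.8°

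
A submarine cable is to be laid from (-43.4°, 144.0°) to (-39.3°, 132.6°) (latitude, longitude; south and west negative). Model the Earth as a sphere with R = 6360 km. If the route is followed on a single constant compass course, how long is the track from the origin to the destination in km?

1053 km

Δψ = ln[tan(π/4+φ₂/2)/tan(π/4+φ₁/2)] = +0.0954;  Δφ = +0.0716 rad,  Δλ = -0.1990 rad
q = Δφ/Δψ = 0.7503
d = R·√(Δφ² + q²Δλ²) = 6360·0.16555 = 1053 km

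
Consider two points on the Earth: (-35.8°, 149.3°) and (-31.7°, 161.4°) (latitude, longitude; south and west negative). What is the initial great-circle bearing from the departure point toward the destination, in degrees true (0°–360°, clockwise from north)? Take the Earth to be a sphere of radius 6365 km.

N = sin Δλ·cos φ₂ = +0.1783;  D = cos φ₁ sin φ₂ − sin φ₁ cos φ₂ cos Δλ = +0.0604
initial course = atan2(N, D) = 71.28°

71.3°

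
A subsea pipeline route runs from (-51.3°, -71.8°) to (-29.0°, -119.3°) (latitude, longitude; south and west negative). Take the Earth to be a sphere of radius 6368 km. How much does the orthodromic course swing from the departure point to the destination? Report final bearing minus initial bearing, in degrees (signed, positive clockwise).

Initial bearing θ₁ = atan2(sin Δλ cos φ₂, cos φ₁ sin φ₂ − sin φ₁ cos φ₂ cos Δλ) = 283.77°
Final bearing θ₂ = (initial bearing from the destination back to the start) + 180° = 316.03°
Δθ = θ₂ − θ₁ = +32.3°

+32.3°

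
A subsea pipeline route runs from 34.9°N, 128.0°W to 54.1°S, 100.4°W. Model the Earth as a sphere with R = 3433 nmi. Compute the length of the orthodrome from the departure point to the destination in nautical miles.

5521 nmi

cos σ = sin φ₁ sin φ₂ + cos φ₁ cos φ₂ cos Δλ
      = sin(34.90°)sin(-54.10°) + cos(34.90°)cos(-54.10°)cos(27.60°) = -0.0373
σ = 92.136° → d = Rσ = 3433·1.60808 = 5521 nmi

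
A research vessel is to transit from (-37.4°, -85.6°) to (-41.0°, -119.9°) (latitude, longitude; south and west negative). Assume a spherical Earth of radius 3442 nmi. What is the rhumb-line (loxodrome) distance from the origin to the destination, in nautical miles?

1611 nmi

Δψ = ln[tan(π/4+φ₂/2)/tan(π/4+φ₁/2)] = -0.0811;  Δφ = -0.0628 rad,  Δλ = -0.5986 rad
q = Δφ/Δψ = 0.7746
d = R·√(Δφ² + q²Δλ²) = 3442·0.46798 = 1611 nmi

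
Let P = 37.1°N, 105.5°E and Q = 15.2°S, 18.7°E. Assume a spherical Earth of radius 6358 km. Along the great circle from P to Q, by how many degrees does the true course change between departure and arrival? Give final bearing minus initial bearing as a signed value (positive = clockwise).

Initial bearing θ₁ = atan2(sin Δλ cos φ₂, cos φ₁ sin φ₂ − sin φ₁ cos φ₂ cos Δλ) = 255.92°
Final bearing θ₂ = (initial bearing from the destination back to the start) + 180° = 233.29°
Δθ = θ₂ − θ₁ = -22.6°

-22.6°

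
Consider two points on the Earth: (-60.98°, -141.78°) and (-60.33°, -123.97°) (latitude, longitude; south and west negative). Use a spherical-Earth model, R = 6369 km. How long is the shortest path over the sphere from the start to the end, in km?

970 km

cos σ = sin φ₁ sin φ₂ + cos φ₁ cos φ₂ cos Δλ
      = sin(-60.98°)sin(-60.33°) + cos(-60.98°)cos(-60.33°)cos(17.81°) = 0.9884
σ = 8.725° → d = Rσ = 6369·0.15228 = 970 km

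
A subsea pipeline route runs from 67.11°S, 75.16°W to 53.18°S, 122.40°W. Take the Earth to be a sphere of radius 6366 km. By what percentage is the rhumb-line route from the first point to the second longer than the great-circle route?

2.2%

Great circle: σ = 0.4607 rad → d_gc = Rσ = 2932.7 km
Rhumb: Δφ = +0.2431, Δλ = -0.8245, Δψ = +0.4972, q = Δφ/Δψ = 0.4890 → d_rh = R√(Δφ²+q²Δλ²) = 2997.2 km
Excess = (2997.2 − 2932.7) / 2932.7 = 64.5 / 2932.7 = 2.20% ≈ 2.2%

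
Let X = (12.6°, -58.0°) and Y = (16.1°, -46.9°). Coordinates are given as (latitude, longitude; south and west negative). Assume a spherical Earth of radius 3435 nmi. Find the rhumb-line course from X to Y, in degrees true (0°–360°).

Δψ = ln[tan(π/4+φ₂/2)/tan(π/4+φ₁/2)] = +0.0631
Δλ = +0.1937 rad (taken the short way round)
course = atan2(Δλ, Δψ) = 71.97°

72.0°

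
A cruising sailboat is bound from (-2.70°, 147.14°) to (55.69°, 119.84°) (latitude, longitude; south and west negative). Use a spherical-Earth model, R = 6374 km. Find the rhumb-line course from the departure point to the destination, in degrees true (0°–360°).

338.7°

Meridional parts: M(φ₁)=-0.0471, M(φ₂)=+1.1754 → ΔM = +1.2226;  Δλ = -0.4765 rad
tan C = Δλ / ΔM = -0.3897 → C = 338.71°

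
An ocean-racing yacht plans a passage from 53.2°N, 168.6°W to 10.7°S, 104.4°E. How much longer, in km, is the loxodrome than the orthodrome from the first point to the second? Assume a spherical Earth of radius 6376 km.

Great circle: cos σ = sin φ₁ sin φ₂ + cos φ₁ cos φ₂ cos Δλ,  σ = 1.6889 rad → d_gc = 10768.6 km
Rhumb line: Δψ = -1.2885, q = Δφ/Δψ = 0.8656, d_rh = R√(Δφ²+q²Δλ²) = 10990.4 km
Excess = 10990.4 − 10768.6 = 221.8 ≈ 222 km

222 km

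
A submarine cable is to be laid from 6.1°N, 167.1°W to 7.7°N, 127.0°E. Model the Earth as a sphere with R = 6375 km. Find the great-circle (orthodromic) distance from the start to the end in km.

cos σ = sin φ₁ sin φ₂ + cos φ₁ cos φ₂ cos Δλ
      = sin(6.10°)sin(7.70°) + cos(6.10°)cos(7.70°)cos(-65.90°) = 0.4166
σ = 65.380° → d = Rσ = 6375·1.14110 = 7275 km

7275 km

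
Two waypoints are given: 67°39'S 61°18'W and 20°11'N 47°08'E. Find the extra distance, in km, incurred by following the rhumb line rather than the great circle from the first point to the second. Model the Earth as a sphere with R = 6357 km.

Great circle: cos σ = sin φ₁ sin φ₂ + cos φ₁ cos φ₂ cos Δλ,  σ = 2.0175 rad → d_gc = 12825.0 km
Rhumb line: Δψ = +1.9815, q = Δφ/Δψ = 0.7736, d_rh = R√(Δφ²+q²Δλ²) = 13475.7 km
Excess = 13475.7 − 12825.0 = 650.7 ≈ 651 km

651 km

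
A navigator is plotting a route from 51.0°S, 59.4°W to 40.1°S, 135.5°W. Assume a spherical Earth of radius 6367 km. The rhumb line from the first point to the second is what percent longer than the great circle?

4.2%

Great circle: σ = 0.9069 rad → d_gc = Rσ = 5774.0 km
Rhumb: Δφ = +0.1902, Δλ = -1.3282, Δψ = +0.2729, q = Δφ/Δψ = 0.6970 → d_rh = R√(Δφ²+q²Δλ²) = 6017.6 km
Excess = (6017.6 − 5774.0) / 5774.0 = 243.6 / 5774.0 = 4.22% ≈ 4.2%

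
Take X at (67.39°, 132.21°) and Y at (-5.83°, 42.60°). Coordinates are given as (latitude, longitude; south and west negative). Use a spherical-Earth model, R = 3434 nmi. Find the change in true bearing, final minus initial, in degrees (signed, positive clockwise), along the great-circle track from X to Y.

-64.7°

Initial bearing θ₁ = atan2(sin Δλ cos φ₂, cos φ₁ sin φ₂ − sin φ₁ cos φ₂ cos Δλ) = 267.39°
Final bearing θ₂ = (initial bearing from the destination back to the start) + 180° = 202.71°
Δθ = θ₂ − θ₁ = -64.7°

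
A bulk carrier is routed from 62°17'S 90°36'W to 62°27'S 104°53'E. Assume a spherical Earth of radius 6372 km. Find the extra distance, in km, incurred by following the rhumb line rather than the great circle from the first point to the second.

Great circle: cos σ = sin φ₁ sin φ₂ + cos φ₁ cos φ₂ cos Δλ,  σ = 0.9551 rad → d_gc = 6085.6 km
Rhumb line: Δψ = -0.0063, q = Δφ/Δψ = 0.4638, d_rh = R√(Δφ²+q²Δλ²) = 8486.0 km
Excess = 8486.0 − 6085.6 = 2400.4 ≈ 2400 km

2400 km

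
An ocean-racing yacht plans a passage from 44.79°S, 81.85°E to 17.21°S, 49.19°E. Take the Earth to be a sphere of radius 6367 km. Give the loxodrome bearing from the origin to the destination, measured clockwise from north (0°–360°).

Meridional parts: M(φ₁)=-0.8762, M(φ₂)=-0.3050 → ΔM = +0.5712;  Δλ = -0.5700 rad
tan C = Δλ / ΔM = -0.9979 → C = 315.06°

315.1°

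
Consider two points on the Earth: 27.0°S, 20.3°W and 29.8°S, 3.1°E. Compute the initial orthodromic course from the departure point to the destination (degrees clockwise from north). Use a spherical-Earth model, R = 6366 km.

θ = atan2( sin Δλ·cos φ₂ ,  cos φ₁ sin φ₂ − sin φ₁ cos φ₂ cos Δλ )
  = atan2(+0.3446, -0.0813) = 103.27°

103.3°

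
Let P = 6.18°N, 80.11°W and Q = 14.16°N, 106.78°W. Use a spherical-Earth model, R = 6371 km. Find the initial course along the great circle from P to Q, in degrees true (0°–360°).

289.0°

θ = atan2( sin Δλ·cos φ₂ ,  cos φ₁ sin φ₂ − sin φ₁ cos φ₂ cos Δλ )
  = atan2(-0.4352, +0.1499) = 289.01°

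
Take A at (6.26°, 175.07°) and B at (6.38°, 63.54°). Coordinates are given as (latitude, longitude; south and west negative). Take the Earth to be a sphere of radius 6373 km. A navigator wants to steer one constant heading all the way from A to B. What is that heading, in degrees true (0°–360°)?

270.1°

Δψ = ln[tan(π/4+φ₂/2)/tan(π/4+φ₁/2)] = +0.0021
Δλ = -1.9466 rad (taken the short way round)
course = atan2(Δλ, Δψ) = 270.06°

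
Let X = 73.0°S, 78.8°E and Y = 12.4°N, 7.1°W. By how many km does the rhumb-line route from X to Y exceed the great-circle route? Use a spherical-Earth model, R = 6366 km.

440 km

Great circle: cos σ = sin φ₁ sin φ₂ + cos φ₁ cos φ₂ cos Δλ,  σ = 1.7568 rad → d_gc = 11183.8 km
Rhumb line: Δψ = +2.1189, q = Δφ/Δψ = 0.7034, d_rh = R√(Δφ²+q²Δλ²) = 11623.5 km
Excess = 11623.5 − 11183.8 = 439.7 ≈ 440 km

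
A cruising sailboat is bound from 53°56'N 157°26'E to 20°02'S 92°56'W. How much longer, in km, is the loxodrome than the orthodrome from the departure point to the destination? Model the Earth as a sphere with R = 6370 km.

375 km

Great circle: cos σ = sin φ₁ sin φ₂ + cos φ₁ cos φ₂ cos Δλ,  σ = 2.0519 rad → d_gc = 13070.6 km
Rhumb line: Δψ = -1.4792, q = Δφ/Δψ = 0.8727, d_rh = R√(Δφ²+q²Δλ²) = 13445.6 km
Excess = 13445.6 − 13070.6 = 375.0 ≈ 375 km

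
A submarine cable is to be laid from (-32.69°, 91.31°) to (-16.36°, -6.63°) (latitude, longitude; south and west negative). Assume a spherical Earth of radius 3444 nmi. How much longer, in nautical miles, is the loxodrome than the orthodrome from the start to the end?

Great circle: cos σ = sin φ₁ sin φ₂ + cos φ₁ cos φ₂ cos Δλ,  σ = 1.5302 rad → d_gc = 5270.0 nmi
Rhumb line: Δψ = +0.3148, q = Δφ/Δψ = 0.9054, d_rh = R√(Δφ²+q²Δλ²) = 5419.8 nmi
Excess = 5419.8 − 5270.0 = 149.8 ≈ 150 nmi

150 nmi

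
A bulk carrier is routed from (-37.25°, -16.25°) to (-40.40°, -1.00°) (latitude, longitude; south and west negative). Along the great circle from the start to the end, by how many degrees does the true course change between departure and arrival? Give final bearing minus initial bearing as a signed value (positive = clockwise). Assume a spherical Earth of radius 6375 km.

-9.6°

At departure: θ₁ = atan2(sin Δλ cos φ₂, cos φ₁ sin φ₂ − sin φ₁ cos φ₂ cos Δλ) = 109.56°
At arrival: θ₂ = atan2(sin Δλ cos φ₁, −cos φ₂ sin φ₁ + sin φ₂ cos φ₁ cos Δλ) = 99.96°
Δθ = θ₂ − θ₁ = -9.6°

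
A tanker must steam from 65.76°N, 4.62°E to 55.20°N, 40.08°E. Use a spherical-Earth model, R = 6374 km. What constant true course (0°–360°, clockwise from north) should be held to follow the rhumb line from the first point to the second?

Δψ = ln[tan(π/4+φ₂/2)/tan(π/4+φ₁/2)] = -0.3780
Δλ = +0.6189 rad (taken the short way round)
course = atan2(Δλ, Δψ) = 121.41°

121.4°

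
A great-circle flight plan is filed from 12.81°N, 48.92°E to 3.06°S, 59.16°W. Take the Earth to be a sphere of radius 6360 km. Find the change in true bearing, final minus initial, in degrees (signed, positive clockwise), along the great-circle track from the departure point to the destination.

-13.5°

At departure: θ₁ = atan2(sin Δλ cos φ₂, cos φ₁ sin φ₂ − sin φ₁ cos φ₂ cos Δλ) = 271.01°
At arrival: θ₂ = atan2(sin Δλ cos φ₁, −cos φ₂ sin φ₁ + sin φ₂ cos φ₁ cos Δλ) = 257.52°
Δθ = θ₂ − θ₁ = -13.5°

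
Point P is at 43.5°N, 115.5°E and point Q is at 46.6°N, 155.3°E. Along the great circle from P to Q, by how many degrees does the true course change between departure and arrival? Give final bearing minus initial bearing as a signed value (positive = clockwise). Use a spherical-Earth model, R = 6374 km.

Initial bearing θ₁ = atan2(sin Δλ cos φ₂, cos φ₁ sin φ₂ − sin φ₁ cos φ₂ cos Δλ) = 69.59°
Final bearing θ₂ = (initial bearing from the destination back to the start) + 180° = 98.34°
Δθ = θ₂ − θ₁ = +28.7°

+28.7°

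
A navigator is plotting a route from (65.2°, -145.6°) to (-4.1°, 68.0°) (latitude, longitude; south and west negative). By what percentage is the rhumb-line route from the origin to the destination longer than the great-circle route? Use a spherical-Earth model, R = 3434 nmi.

Great circle: σ = 1.9970 rad → d_gc = Rσ = 6857.6 nmi
Rhumb: Δφ = -1.2095, Δλ = -2.5552, Δψ = -1.5864, q = Δφ/Δψ = 0.7624 → d_rh = R√(Δφ²+q²Δλ²) = 7874.5 nmi
Excess = (7874.5 − 6857.6) / 6857.6 = 1016.9 / 6857.6 = 14.83% ≈ 14.8%

14.8%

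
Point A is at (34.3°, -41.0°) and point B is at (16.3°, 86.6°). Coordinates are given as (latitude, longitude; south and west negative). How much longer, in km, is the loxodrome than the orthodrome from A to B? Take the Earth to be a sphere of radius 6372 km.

Great circle: cos σ = sin φ₁ sin φ₂ + cos φ₁ cos φ₂ cos Δλ,  σ = 1.9025 rad → d_gc = 12122.48 km
Rhumb line: Δψ = -0.3496, q = Δφ/Δψ = 0.8987, d_rh = R√(Δφ²+q²Δλ²) = 12909.02 km
Excess = 12909.02 − 12122.48 = 786.54 ≈ 787 km

787 km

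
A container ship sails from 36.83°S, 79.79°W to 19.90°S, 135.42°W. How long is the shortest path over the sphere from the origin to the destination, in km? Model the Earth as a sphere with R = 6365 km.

5669 km

cos σ = sin φ₁ sin φ₂ + cos φ₁ cos φ₂ cos Δλ
      = sin(-36.83°)sin(-19.90°) + cos(-36.83°)cos(-19.90°)cos(-55.63°) = 0.6289
σ = 51.030° → d = Rσ = 6365·0.89063 = 5669 km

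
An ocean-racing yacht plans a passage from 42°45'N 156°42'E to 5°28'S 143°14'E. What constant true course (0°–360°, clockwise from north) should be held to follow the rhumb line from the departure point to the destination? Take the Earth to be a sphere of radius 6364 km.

Δψ = ln[tan(π/4+φ₂/2)/tan(π/4+φ₁/2)] = -0.9224
Δλ = -0.2350 rad (taken the short way round)
course = atan2(Δλ, Δψ) = 194.29°

194.3°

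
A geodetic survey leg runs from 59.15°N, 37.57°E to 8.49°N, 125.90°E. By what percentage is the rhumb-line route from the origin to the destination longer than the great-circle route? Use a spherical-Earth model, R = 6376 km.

4.1%

Great circle: σ = 1.4288 rad → d_gc = Rσ = 9110.0 km
Rhumb: Δφ = -0.8842, Δλ = +1.5416, Δψ = -1.1389, q = Δφ/Δψ = 0.7763 → d_rh = R√(Δφ²+q²Δλ²) = 9487.5 km
Excess = (9487.5 − 9110.0) / 9110.0 = 377.5 / 9110.0 = 4.14% ≈ 4.1%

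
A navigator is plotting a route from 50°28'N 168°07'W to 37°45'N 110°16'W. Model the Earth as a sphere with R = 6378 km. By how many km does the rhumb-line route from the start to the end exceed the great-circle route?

Great circle: cos σ = sin φ₁ sin φ₂ + cos φ₁ cos φ₂ cos Δλ,  σ = 0.7377 rad → d_gc = 4705.2 km
Rhumb line: Δψ = -0.3110, q = Δφ/Δψ = 0.7138, d_rh = R√(Δφ²+q²Δλ²) = 4809.4 km
Excess = 4809.4 − 4705.2 = 104.2 ≈ 104 km

104 km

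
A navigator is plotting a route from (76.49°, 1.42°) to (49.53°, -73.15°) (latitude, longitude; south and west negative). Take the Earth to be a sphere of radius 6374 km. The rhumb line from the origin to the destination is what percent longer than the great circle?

5.9%

Great circle: σ = 0.6761 rad → d_gc = Rσ = 4309.3 km
Rhumb: Δφ = -0.4705, Δλ = -1.3015, Δψ = -1.1353, q = Δφ/Δψ = 0.4145 → d_rh = R√(Δφ²+q²Δλ²) = 4562.5 km
Excess = (4562.5 − 4309.3) / 4309.3 = 253.2 / 4309.3 = 5.88% ≈ 5.9%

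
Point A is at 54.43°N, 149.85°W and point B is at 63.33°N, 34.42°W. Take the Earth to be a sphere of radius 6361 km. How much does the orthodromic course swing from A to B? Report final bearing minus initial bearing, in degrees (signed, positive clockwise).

+107.3°

At departure: θ₁ = atan2(sin Δλ cos φ₂, cos φ₁ sin φ₂ − sin φ₁ cos φ₂ cos Δλ) = 30.93°
At arrival: θ₂ = atan2(sin Δλ cos φ₁, −cos φ₂ sin φ₁ + sin φ₂ cos φ₁ cos Δλ) = 138.24°
Δθ = θ₂ − θ₁ = +107.3°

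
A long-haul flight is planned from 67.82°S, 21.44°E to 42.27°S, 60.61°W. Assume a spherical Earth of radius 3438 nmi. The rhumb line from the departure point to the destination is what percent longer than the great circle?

Great circle: σ = 0.8480 rad → d_gc = Rσ = 2915.4 nmi
Rhumb: Δφ = +0.4459, Δλ = -1.4320, Δψ = +0.8141, q = Δφ/Δψ = 0.5478 → d_rh = R√(Δφ²+q²Δλ²) = 3102.2 nmi
Excess = (3102.2 − 2915.4) / 2915.4 = 186.8 / 2915.4 = 6.41% ≈ 6.4%

6.4%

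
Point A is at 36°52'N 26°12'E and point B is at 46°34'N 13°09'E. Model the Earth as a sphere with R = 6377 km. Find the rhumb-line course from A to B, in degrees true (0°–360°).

315.0°

Meridional parts: M(φ₁)=+0.6931, M(φ₂)=+0.9206 → ΔM = +0.2275;  Δλ = -0.2278 rad
tan C = Δλ / ΔM = -1.0011 → C = 314.97°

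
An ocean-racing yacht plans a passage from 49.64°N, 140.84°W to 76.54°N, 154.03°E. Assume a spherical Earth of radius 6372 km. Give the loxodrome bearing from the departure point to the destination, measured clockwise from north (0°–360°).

Δψ = ln[tan(π/4+φ₂/2)/tan(π/4+φ₁/2)] = +1.1361
Δλ = -1.1367 rad (taken the short way round)
course = atan2(Δλ, Δψ) = 314.98°

315.0°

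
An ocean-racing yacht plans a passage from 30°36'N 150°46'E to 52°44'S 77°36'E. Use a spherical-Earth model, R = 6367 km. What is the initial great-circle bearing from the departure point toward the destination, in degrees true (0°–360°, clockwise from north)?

216.8°

θ = atan2( sin Δλ·cos φ₂ ,  cos φ₁ sin φ₂ − sin φ₁ cos φ₂ cos Δλ )
  = atan2(-0.5796, -0.7743) = 216.82°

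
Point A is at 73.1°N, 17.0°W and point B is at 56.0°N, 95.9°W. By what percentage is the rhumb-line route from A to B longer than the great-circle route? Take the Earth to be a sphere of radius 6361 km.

Great circle: σ = 0.6014 rad → d_gc = Rσ = 3825.7 km
Rhumb: Δφ = -0.2985, Δλ = -1.3771, Δψ = -0.7217, q = Δφ/Δψ = 0.4135 → d_rh = R√(Δφ²+q²Δλ²) = 4089.6 km
Excess = (4089.6 − 3825.7) / 3825.7 = 263.9 / 3825.7 = 6.90% ≈ 6.9%

6.9%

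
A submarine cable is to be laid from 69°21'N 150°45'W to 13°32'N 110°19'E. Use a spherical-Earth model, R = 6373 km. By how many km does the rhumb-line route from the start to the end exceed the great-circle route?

Great circle: cos σ = sin φ₁ sin φ₂ + cos φ₁ cos φ₂ cos Δλ,  σ = 1.4043 rad → d_gc = 8949.6 km
Rhumb line: Δψ = -1.4643, q = Δφ/Δψ = 0.6653, d_rh = R√(Δφ²+q²Δλ²) = 9599.0 km
Excess = 9599.0 − 8949.6 = 649.4 ≈ 649 km

649 km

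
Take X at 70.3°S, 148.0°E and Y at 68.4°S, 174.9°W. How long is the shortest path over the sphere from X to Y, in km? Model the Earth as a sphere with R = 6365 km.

1445 km

Haversine: a = sin²(Δφ/2)+cos φ₁ cos φ₂ sin²(Δλ/2) = 0.01283;  σ = 2·atan2(√a,√(1−a))
σ = 13.010° → d = Rσ = 6365·0.22706 = 1445 km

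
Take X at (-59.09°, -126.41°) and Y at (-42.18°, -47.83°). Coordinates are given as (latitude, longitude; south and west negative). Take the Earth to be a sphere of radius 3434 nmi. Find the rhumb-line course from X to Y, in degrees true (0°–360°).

Meridional parts: M(φ₁)=-1.2856, M(φ₂)=-0.8134 → ΔM = +0.4722;  Δλ = +1.3715 rad
tan C = Δλ / ΔM = +2.9043 → C = 71.00°

71.0°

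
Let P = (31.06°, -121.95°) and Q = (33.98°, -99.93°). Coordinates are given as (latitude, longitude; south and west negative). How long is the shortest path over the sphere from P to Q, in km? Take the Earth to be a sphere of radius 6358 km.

2082 km

Haversine: a = sin²(Δφ/2)+cos φ₁ cos φ₂ sin²(Δλ/2) = 0.02656;  σ = 2·atan2(√a,√(1−a))
σ = 18.758° → d = Rσ = 6358·0.32739 = 2082 km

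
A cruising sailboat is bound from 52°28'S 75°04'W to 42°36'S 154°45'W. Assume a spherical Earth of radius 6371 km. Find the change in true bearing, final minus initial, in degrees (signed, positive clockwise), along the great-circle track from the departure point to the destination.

At departure: θ₁ = atan2(sin Δλ cos φ₂, cos φ₁ sin φ₂ − sin φ₁ cos φ₂ cos Δλ) = 246.97°
At arrival: θ₂ = atan2(sin Δλ cos φ₁, −cos φ₂ sin φ₁ + sin φ₂ cos φ₁ cos Δλ) = 310.39°
Δθ = θ₂ − θ₁ = +63.4°

+63.4°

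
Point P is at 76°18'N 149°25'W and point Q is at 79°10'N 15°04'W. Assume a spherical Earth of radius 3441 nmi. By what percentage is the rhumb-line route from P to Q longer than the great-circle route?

26.3%

Great circle: σ = 0.3947 rad → d_gc = Rσ = 1358.1 nmi
Rhumb: Δφ = +0.0500, Δλ = +2.3448, Δψ = +0.2366, q = Δφ/Δψ = 0.2115 → d_rh = R√(Δφ²+q²Δλ²) = 1715.2 nmi
Excess = (1715.2 − 1358.1) / 1358.1 = 357.1 / 1358.1 = 26.29% ≈ 26.3%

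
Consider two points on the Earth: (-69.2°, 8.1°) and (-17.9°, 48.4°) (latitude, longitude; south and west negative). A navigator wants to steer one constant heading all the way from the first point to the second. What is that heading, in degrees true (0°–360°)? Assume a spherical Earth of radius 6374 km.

Meridional parts: M(φ₁)=-1.6954, M(φ₂)=-0.3176 → ΔM = +1.3777;  Δλ = +0.7034 rad
tan C = Δλ / ΔM = +0.5105 → C = 27.05°

27.0°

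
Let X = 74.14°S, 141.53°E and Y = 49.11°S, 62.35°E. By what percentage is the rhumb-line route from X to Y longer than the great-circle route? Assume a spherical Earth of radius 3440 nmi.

6.6%

Great circle: σ = 0.7063 rad → d_gc = Rσ = 2429.6 nmi
Rhumb: Δφ = +0.4369, Δλ = -1.3820, Δψ = +0.9844, q = Δφ/Δψ = 0.4438 → d_rh = R√(Δφ²+q²Δλ²) = 2590.2 nmi
Excess = (2590.2 − 2429.6) / 2429.6 = 160.6 / 2429.6 = 6.61% ≈ 6.6%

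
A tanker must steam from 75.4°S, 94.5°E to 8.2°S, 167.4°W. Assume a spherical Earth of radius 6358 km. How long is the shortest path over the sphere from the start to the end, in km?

cos σ = sin φ₁ sin φ₂ + cos φ₁ cos φ₂ cos Δλ
      = sin(-75.40°)sin(-8.20°) + cos(-75.40°)cos(-8.20°)cos(98.10°) = 0.1029
σ = 84.096° → d = Rσ = 6358·1.46774 = 9332 km

9332 km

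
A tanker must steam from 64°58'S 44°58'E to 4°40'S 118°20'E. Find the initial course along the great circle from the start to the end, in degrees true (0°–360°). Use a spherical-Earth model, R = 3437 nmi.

76.8°

θ = atan2( sin Δλ·cos φ₂ ,  cos φ₁ sin φ₂ − sin φ₁ cos φ₂ cos Δλ )
  = atan2(+0.9550, +0.2241) = 76.80°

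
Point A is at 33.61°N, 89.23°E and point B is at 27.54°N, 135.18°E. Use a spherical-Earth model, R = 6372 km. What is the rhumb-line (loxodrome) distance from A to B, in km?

Δψ = ln[tan(π/4+φ₂/2)/tan(π/4+φ₁/2)] = -0.1231;  Δφ = -0.1059 rad,  Δλ = +0.8020 rad
q = Δφ/Δψ = 0.8603
d = R·√(Δφ² + q²Δλ²) = 6372·0.69801 = 4448 km

4448 km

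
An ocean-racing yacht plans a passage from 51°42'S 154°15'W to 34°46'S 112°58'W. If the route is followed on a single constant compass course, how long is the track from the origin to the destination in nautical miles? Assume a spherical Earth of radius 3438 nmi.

Δψ = ln[tan(π/4+φ₂/2)/tan(π/4+φ₁/2)] = +0.4098;  Δφ = +0.2955 rad,  Δλ = +0.7205 rad
q = Δφ/Δψ = 0.7212
d = R·√(Δφ² + q²Δλ²) = 3438·0.59779 = 2055 nmi

2055 nmi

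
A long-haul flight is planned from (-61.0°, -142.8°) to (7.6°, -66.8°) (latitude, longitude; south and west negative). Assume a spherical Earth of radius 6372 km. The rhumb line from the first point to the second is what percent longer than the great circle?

Great circle: σ = 1.5702 rad → d_gc = Rσ = 10005.4 km
Rhumb: Δφ = +1.1973, Δλ = +1.3265, Δψ = +1.4854, q = Δφ/Δψ = 0.8060 → d_rh = R√(Δφ²+q²Δλ²) = 10228.2 km
Excess = (10228.2 − 10005.4) / 10005.4 = 222.8 / 10005.4 = 2.23% ≈ 2.2%

2.2%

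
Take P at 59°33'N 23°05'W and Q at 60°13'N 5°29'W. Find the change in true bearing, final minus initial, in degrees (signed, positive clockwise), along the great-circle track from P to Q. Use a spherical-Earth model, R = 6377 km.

Initial bearing θ₁ = atan2(sin Δλ cos φ₂, cos φ₁ sin φ₂ − sin φ₁ cos φ₂ cos Δλ) = 78.09°
Final bearing θ₂ = (initial bearing from the destination back to the start) + 180° = 93.34°
Δθ = θ₂ − θ₁ = +15.3°

+15.3°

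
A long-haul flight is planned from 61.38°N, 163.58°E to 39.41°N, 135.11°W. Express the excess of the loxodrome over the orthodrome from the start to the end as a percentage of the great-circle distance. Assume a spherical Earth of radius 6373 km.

3.1%

Great circle: σ = 0.7452 rad → d_gc = Rσ = 4749.1 km
Rhumb: Δφ = -0.3834, Δλ = +1.0701, Δψ = -0.6166, q = Δφ/Δψ = 0.6218 → d_rh = R√(Δφ²+q²Δλ²) = 4894.3 km
Excess = (4894.3 − 4749.1) / 4749.1 = 145.2 / 4749.1 = 3.06% ≈ 3.1%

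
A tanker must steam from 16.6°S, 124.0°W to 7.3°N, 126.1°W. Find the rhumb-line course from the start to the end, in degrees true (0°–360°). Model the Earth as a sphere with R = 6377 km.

Δψ = ln[tan(π/4+φ₂/2)/tan(π/4+φ₁/2)] = +0.4216
Δλ = -0.0367 rad (taken the short way round)
course = atan2(Δλ, Δψ) = 355.03°

355.0°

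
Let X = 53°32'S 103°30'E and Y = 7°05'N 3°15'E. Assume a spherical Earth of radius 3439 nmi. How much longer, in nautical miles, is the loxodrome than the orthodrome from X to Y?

203 nmi

Great circle: cos σ = sin φ₁ sin φ₂ + cos φ₁ cos φ₂ cos Δλ,  σ = 1.7764 rad → d_gc = 6108.9 nmi
Rhumb line: Δψ = +1.2343, q = Δφ/Δψ = 0.8571, d_rh = R√(Δφ²+q²Δλ²) = 6311.6 nmi
Excess = 6311.6 − 6108.9 = 202.7 ≈ 203 nmi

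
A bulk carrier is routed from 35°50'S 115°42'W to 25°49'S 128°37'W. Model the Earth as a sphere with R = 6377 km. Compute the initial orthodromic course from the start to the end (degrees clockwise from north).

308.6°

N = sin Δλ·cos φ₂ = -0.2012;  D = cos φ₁ sin φ₂ − sin φ₁ cos φ₂ cos Δλ = +0.1606
initial course = atan2(N, D) = 308.59°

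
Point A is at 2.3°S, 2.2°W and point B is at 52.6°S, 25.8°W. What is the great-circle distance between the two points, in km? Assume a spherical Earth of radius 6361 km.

Haversine: a = sin²(Δφ/2)+cos φ₁ cos φ₂ sin²(Δλ/2) = 0.20600;  σ = 2·atan2(√a,√(1−a))
σ = 53.984° → d = Rσ = 6361·0.94220 = 5993 km

5993 km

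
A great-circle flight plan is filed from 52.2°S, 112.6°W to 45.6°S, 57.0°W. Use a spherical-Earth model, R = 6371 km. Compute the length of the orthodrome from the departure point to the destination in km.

cos σ = sin φ₁ sin φ₂ + cos φ₁ cos φ₂ cos Δλ
      = sin(-52.20°)sin(-45.60°) + cos(-52.20°)cos(-45.60°)cos(55.60°) = 0.8068
σ = 36.214° → d = Rσ = 6371·0.63205 = 4027 km

4027 km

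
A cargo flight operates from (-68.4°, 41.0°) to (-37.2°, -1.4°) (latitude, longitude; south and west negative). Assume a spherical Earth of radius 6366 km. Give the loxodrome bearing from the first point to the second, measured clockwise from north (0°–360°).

322.3°

Δψ = ln[tan(π/4+φ₂/2)/tan(π/4+φ₁/2)] = +0.9564
Δλ = -0.7400 rad (taken the short way round)
course = atan2(Δλ, Δψ) = 322.27°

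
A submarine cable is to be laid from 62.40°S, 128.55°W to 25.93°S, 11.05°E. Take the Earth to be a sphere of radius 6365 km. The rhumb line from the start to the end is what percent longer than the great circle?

Great circle: σ = 1.5005 rad → d_gc = Rσ = 9550.8 km
Rhumb: Δφ = +0.6365, Δλ = +2.4365, Δψ = +0.9351, q = Δφ/Δψ = 0.6807 → d_rh = R√(Δφ²+q²Δλ²) = 11307.2 km
Excess = (11307.2 − 9550.8) / 9550.8 = 1756.4 / 9550.8 = 18.39% ≈ 18.4%

18.4%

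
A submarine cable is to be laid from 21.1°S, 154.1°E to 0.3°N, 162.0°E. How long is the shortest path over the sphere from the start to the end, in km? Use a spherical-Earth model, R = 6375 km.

2531 km

Haversine: a = sin²(Δφ/2)+cos φ₁ cos φ₂ sin²(Δλ/2) = 0.03890;  σ = 2·atan2(√a,√(1−a))
σ = 22.750° → d = Rσ = 6375·0.39706 = 2531 km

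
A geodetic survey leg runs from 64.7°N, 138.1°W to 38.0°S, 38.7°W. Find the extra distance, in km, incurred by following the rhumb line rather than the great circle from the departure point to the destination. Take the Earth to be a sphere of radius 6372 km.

Great circle: cos σ = sin φ₁ sin φ₂ + cos φ₁ cos φ₂ cos Δλ,  σ = 2.2289 rad → d_gc = 14202.50 km
Rhumb line: Δψ = -2.2121, q = Δφ/Δψ = 0.8103, d_rh = R√(Δφ²+q²Δλ²) = 14514.98 km
Excess = 14514.98 − 14202.50 = 312.48 ≈ 312 km

312 km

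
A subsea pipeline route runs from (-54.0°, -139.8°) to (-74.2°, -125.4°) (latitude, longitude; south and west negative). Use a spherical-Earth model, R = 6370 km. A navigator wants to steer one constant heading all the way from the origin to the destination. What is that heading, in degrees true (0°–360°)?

Δψ = ln[tan(π/4+φ₂/2)/tan(π/4+φ₁/2)] = -0.8508
Δλ = +0.2513 rad (taken the short way round)
course = atan2(Δλ, Δψ) = 163.54°

163.5°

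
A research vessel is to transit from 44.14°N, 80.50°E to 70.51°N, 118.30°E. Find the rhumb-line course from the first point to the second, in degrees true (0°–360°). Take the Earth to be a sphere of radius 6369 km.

Meridional parts: M(φ₁)=+0.8603, M(φ₂)=+1.7618 → ΔM = +0.9015;  Δλ = +0.6597 rad
tan C = Δλ / ΔM = +0.7319 → C = 36.20°

36.2°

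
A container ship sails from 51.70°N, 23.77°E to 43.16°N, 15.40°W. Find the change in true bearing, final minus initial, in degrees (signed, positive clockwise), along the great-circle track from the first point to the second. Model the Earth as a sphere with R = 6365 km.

Initial bearing θ₁ = atan2(sin Δλ cos φ₂, cos φ₁ sin φ₂ − sin φ₁ cos φ₂ cos Δλ) = 267.53°
Final bearing θ₂ = (initial bearing from the destination back to the start) + 180° = 238.09°
Δθ = θ₂ − θ₁ = -29.4°

-29.4°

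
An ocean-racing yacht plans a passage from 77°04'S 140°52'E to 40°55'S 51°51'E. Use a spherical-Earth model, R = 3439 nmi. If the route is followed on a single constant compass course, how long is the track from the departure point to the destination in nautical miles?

3250 nmi

Rhumb course C = atan2(Δλ, Δψ) with Δψ = ln[tan(π/4+φ₂/2)/tan(π/4+φ₁/2)] = +1.3934, Δλ = -1.5536 → C = 311.89°
d = R·|Δφ| / |cos C| = 3439·0.63094 / 0.66767 = 3250 nmi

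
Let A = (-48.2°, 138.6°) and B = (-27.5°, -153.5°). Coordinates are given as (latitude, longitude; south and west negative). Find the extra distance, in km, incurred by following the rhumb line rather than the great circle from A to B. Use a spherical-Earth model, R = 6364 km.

Great circle: cos σ = sin φ₁ sin φ₂ + cos φ₁ cos φ₂ cos Δλ,  σ = 0.9684 rad → d_gc = 6162.6 km
Rhumb line: Δψ = +0.4632, q = Δφ/Δψ = 0.7800, d_rh = R√(Δφ²+q²Δλ²) = 6316.2 km
Excess = 6316.2 − 6162.6 = 153.6 ≈ 154 km

154 km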